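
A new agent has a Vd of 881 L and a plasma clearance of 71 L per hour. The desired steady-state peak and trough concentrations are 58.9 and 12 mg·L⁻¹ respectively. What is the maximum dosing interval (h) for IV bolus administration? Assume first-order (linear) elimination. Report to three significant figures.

k = CL / Vd = 71.00 / 881.0 = 0.08059 h⁻¹
Between IV bolus doses, concentration decays as C = C₀·e^(−kτ), so C_peak/C_trough = e^(kτ).
τ_max = ln(C_peak/C_trough) / k = ln(58.9/12) / 0.08059 = 1.591 / 0.08059 = 19.74 h

19.7 h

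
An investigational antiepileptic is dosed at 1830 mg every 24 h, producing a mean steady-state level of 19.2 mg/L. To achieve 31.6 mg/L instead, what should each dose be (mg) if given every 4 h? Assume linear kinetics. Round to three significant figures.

For first-order elimination, Css ∝ F·D/(CL·τ); F and CL are unchanged, so Css ∝ D/τ.
D₂ = D₁ × (Css,target / Css,current) × (τ₂/τ₁) = 1830 × (31.6/19.2) × (4/24) = 502.0 mg

502 mg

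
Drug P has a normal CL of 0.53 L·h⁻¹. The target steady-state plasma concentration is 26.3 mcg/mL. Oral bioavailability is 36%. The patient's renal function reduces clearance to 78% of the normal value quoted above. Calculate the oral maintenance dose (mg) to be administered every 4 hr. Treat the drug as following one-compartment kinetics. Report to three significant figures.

121 mg

Patient clearance = 0.78 × 0.5300 = 0.4134 L/h
D = CL × Css × τ / F = 0.4134 × 26.3 × 4 / 0.36 = 120.8 mg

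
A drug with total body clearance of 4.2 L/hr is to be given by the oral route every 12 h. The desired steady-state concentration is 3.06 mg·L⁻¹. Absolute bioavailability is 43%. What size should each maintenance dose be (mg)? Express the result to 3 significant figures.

D = CL × Css × τ / F = 4.200 × 3.06 × 12 / 0.43 = 358.7 mg

359 mg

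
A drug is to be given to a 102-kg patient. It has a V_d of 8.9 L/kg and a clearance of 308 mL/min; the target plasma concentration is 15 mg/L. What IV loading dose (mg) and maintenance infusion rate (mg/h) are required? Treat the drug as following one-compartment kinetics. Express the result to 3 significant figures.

Total Vd = 8.9 × 102 = 907.8 L
Loading dose = Vd × C = 907.8 × 15 = 13620 mg
Convert clearance: 308 mL/min × 60 min/h ÷ 1000 mL/L = 18.48 L/h
Infusion rate = 18.48 L/h × 15 mg/L = 277.2 mg/h

(a) 13600 mg; (b) 277 mg/h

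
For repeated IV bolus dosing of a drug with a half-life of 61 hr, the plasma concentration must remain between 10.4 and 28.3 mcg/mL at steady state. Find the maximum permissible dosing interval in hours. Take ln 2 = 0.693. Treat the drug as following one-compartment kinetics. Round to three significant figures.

88.1 h

k = 0.693 / t½ = 0.693 / 61 = 0.01136 h⁻¹
Between IV bolus doses, concentration decays as C = C₀·e^(−kτ), so C_peak/C_trough = e^(kτ).
τ_max = ln(C_peak/C_trough) / k = ln(28.3/10.4) / 0.01136 = 1.001 / 0.01136 = 88.12 h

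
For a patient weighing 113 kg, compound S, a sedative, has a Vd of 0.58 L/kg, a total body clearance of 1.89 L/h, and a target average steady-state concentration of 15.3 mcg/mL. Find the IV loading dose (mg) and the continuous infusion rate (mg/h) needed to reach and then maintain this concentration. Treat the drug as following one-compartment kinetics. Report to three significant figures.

(a) 1000 mg; (b) 28.9 mg/h

Total Vd = 0.58 × 113 = 65.54 L
Loading: fill Vd to C_target → 65.54 L × 15.3 mg/L = 1003 mg
Infusion rate = 1.890 L/h × 15.3 mg/L = 28.92 mg/h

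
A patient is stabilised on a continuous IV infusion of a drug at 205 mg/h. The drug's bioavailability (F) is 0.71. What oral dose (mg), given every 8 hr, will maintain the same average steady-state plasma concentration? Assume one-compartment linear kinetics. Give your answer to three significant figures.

To maintain the same Css, the systemic dosing rate must be unchanged: F·D/τ = infusion rate.
D = rate × τ / F = 205 × 8 / 0.71 = 2310 mg

2310 mg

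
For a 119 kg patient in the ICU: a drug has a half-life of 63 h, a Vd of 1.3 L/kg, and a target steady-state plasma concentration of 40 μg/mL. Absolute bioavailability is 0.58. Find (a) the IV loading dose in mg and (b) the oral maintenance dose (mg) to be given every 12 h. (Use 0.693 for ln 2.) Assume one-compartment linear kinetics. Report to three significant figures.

Vd = 1.3 L/kg × 119 kg = 154.7 L
LD = Vd × C = 154.7 × 40 = 6188 mg
CL = 0.693 × Vd / t½ = 0.693 × 154.7 / 63 = 1.702 L/h
D = CL × Css × τ / F = 1.702 × 40 × 12 / 0.58 = 1409 mg

(a) 6190 mg; (b) 1410 mg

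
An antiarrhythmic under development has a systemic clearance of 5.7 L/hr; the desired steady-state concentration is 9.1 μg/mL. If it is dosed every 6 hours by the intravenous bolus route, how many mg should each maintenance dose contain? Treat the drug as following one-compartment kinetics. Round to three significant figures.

311 mg

D = CL × Css × τ = 5.700 × 9.1 × 6 = 311.2 mg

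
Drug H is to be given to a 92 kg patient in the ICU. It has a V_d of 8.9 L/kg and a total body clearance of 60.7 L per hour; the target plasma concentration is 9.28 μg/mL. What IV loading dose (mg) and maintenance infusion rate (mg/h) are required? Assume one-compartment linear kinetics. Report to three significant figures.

(a) 7600 mg; (b) 563 mg/h

Vd(total) = 92 kg × 8.9 L/kg = 818.8 L
LD = Vd · C_target = 818.8 × 9.28 = 7598 mg
Maintenance: replace elimination → rate = CL × Css = 60.70 × 9.28 = 563.3 mg/h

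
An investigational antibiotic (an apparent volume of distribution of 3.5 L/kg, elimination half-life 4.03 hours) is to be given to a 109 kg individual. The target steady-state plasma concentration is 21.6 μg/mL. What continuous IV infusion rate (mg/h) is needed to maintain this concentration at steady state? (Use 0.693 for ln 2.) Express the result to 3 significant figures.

Vd(total) = 109 kg × 3.5 L/kg = 381.5 L
CL = ln 2 · Vd / t½ = 0.693 × 381.5 / 4.03 = 65.60 L/h
Infusion rate = CL × Css = 65.60 × 21.6 = 1417 mg/h

1420 mg/h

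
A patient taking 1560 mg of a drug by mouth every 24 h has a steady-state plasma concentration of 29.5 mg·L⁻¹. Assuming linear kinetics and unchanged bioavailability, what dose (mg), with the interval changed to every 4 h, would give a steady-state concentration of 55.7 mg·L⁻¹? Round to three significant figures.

With linear kinetics, Css is proportional to dose rate (D/τ) at fixed clearance.
D₂ = D₁ × (Css,target / Css,current) × (τ₂/τ₁) = 1560 × (55.7/29.5) × (4/24) = 490.9 mg

491 mg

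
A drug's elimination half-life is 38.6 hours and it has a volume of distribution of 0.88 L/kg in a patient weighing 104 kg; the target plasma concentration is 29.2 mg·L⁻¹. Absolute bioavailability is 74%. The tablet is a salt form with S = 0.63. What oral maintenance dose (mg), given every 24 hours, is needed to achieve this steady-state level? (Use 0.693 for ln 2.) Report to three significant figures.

2470 mg

Vd(total) = 104 kg × 0.88 L/kg = 91.52 L
CL = ln 2 · Vd / t½ = 0.693 × 91.52 / 38.6 = 1.643 L/h
D = CL × Css × τ / F / S = 1.643 × 29.2 × 24 / 0.74 / 0.63 = 2470 mg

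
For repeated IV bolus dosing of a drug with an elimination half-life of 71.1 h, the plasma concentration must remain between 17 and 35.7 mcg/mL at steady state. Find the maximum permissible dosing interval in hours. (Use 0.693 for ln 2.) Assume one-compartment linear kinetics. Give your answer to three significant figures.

k = 0.693 / t½ = 0.693 / 71.1 = 0.009747 h⁻¹
Between IV bolus doses, concentration decays as C = C₀·e^(−kτ), so C_peak/C_trough = e^(kτ).
τ_max = ln(C_peak/C_trough) / k = ln(35.7/17) / 0.009747 = 0.7419 / 0.009747 = 76.12 h

76.1 h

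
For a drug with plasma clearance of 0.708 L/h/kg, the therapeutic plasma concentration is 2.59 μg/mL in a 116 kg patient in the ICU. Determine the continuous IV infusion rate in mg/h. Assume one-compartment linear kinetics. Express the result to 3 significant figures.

CL = 0.708 L/h/kg × 116 kg = 82.13 L/h
At steady state, infusion rate equals elimination rate: rate in = CL × Css.
Rate = CL × Css = 82.13 × 2.59 = 212.7 mg/h

213 mg/h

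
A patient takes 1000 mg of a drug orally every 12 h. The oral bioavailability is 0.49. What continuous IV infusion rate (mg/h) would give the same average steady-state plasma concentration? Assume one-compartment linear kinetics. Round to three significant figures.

Equivalent systemic input: infusion rate = F·D/τ.
Rate = 0.49 × 1000 / 12 = 40.83 mg/h

40.8 mg/h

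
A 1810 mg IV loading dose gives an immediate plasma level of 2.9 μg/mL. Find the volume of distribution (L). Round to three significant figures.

Immediately after an IV bolus, C₀ = Dose / Vd, so Vd = Dose / C₀.
Vd = 1810 / 2.9 = 624.1 L

624 L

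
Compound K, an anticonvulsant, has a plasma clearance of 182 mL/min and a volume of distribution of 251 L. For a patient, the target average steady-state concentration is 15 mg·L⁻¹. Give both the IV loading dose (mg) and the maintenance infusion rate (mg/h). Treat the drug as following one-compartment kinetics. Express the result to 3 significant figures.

(a) 3770 mg; (b) 164 mg/h

LD = Vd · C_target = 251.0 × 15 = 3765 mg
Convert clearance: 182 mL/min × 60 min/h ÷ 1000 mL/L = 10.92 L/h
Maintenance: replace elimination → rate = CL × Css = 10.92 × 15 = 163.8 mg/h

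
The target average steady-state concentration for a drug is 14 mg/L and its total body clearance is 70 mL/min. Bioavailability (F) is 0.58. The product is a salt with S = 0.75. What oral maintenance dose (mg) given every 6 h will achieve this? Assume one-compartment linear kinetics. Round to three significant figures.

Convert clearance: 70 mL/min × 60 min/h ÷ 1000 mL/L = 4.200 L/h
D = CL × Css × τ / F / S = 4.200 × 14 × 6 / 0.58 / 0.75 = 811.0 mg

811 mg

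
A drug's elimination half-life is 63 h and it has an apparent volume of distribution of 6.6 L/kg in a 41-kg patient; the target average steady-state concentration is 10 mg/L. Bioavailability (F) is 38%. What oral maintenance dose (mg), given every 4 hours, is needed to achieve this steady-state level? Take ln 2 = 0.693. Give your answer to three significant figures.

313 mg

Vd = 6.6 L/kg × 41 kg = 270.6 L
CL = 0.693 × Vd / t½ = 0.693 × 270.6 / 63 = 2.977 L/h
D = CL × Css × τ / F = 2.977 × 10 × 4 / 0.38 = 313.4 mg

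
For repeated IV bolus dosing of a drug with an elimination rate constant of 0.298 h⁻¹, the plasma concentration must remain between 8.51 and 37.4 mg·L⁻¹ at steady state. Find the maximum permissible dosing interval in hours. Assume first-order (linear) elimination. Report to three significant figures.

4.97 h

Between IV bolus doses, concentration decays as C = C₀·e^(−kτ), so C_peak/C_trough = e^(kτ).
τ_max = ln(C_peak/C_trough) / k = ln(37.4/8.51) / 0.2980 = 1.480 / 0.2980 = 4.966 h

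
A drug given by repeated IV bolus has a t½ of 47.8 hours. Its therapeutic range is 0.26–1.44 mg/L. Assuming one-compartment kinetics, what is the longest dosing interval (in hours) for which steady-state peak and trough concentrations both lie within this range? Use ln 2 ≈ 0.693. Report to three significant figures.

k = 0.693 / t½ = 0.693 / 47.8 = 0.01450 h⁻¹
Between IV bolus doses, concentration decays as C = C₀·e^(−kτ), so C_peak/C_trough = e^(kτ).
τ_max = ln(C_peak/C_trough) / k = ln(1.44/0.26) / 0.01450 = 1.712 / 0.01450 = 118.1 h

118 h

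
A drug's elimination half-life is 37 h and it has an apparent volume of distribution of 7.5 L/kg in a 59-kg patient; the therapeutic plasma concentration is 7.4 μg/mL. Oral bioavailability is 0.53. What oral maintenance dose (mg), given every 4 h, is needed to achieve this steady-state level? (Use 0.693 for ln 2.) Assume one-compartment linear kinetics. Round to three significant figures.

463 mg

Total Vd = 7.5 × 59 = 442.5 L
CL = 0.693 × Vd / t½ = 0.693 × 442.5 / 37 = 8.288 L/h
D = CL × Css × τ / F = 8.288 × 7.4 × 4 / 0.53 = 462.9 mg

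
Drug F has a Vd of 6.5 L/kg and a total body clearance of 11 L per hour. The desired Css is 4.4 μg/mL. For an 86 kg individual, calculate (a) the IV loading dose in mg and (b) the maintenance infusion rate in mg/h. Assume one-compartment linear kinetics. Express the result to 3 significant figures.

(a) 2460 mg; (b) 48.4 mg/h

Vd = 6.5 L/kg × 86 kg = 559.0 L
LD = Vd · C_target = 559.0 × 4.4 = 2460 mg
Maintenance: replace elimination → rate = CL × Css = 11.00 × 4.4 = 48.40 mg/h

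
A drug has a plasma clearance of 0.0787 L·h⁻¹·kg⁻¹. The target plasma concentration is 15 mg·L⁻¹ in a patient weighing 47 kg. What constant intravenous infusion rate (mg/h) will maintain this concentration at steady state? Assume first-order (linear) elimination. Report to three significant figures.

CL = 0.0787 L·h⁻¹·kg⁻¹ × 47 kg = 3.699 L/h
R₀ = 3.699 × 15 = 55.49 mg/h

55.5 mg/h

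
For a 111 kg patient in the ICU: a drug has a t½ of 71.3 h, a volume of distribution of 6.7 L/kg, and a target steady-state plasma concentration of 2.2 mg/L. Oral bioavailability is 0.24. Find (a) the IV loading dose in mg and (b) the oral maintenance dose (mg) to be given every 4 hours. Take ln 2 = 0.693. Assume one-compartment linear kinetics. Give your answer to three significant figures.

Total Vd = 6.7 × 111 = 743.7 L
LD = Vd × C = 743.7 × 2.2 = 1636 mg
CL = 0.693 × Vd / t½ = 0.693 × 743.7 / 71.3 = 7.228 L/h
D = CL × Css × τ / F = 7.228 × 2.2 × 4 / 0.24 = 265.0 mg

(a) 1640 mg; (b) 265 mg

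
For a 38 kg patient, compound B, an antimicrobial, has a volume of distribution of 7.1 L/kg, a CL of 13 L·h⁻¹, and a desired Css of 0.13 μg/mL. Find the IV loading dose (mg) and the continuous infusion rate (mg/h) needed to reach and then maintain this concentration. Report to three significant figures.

Vd(total) = 38 kg × 7.1 L/kg = 269.8 L
Loading dose = Vd × C = 269.8 × 0.13 = 35.07 mg
Maintenance infusion rate = CL × Css = 13.00 × 0.13 = 1.690 mg/h

(a) 35.1 mg; (b) 1.69 mg/h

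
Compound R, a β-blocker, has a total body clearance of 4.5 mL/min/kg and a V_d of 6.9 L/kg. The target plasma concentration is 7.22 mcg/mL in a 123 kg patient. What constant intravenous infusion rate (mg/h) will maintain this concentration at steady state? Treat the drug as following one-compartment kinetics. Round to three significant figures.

240 mg/h

CL = 4.5 mL/min/kg × 123 kg = 553.5 mL/min = 553.5 × 60/1000 = 33.21 L/h
Rate = CL × Css = 33.21 × 7.22 = 239.8 mg/h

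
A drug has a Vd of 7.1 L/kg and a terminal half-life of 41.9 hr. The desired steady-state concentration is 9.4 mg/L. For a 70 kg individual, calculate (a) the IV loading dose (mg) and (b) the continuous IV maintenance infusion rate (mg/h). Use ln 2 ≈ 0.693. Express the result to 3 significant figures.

(a) 4670 mg; (b) 77.3 mg/h

Total Vd = 7.1 × 70 = 497.0 L
LD = Vd × C = 497.0 × 9.4 = 4672 mg
CL = 0.693 × Vd / t½ = 0.693 × 497.0 / 41.9 = 8.220 L/h
Infusion rate = CL × Css = 8.220 × 9.4 = 77.27 mg/h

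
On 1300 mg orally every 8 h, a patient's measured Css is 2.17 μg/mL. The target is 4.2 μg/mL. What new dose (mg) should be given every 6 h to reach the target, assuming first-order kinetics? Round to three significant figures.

1890 mg

For first-order elimination, Css ∝ F·D/(CL·τ); F and CL are unchanged, so Css ∝ D/τ.
D₂ = D₁ × (Css,target / Css,current) × (τ₂/τ₁) = 1300 × (4.2/2.17) × (6/8) = 1887 mg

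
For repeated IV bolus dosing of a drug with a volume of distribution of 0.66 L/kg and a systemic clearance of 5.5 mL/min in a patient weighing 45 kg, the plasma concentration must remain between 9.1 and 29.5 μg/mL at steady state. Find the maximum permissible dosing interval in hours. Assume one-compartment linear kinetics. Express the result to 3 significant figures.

106 h

Vd(total) = 45 kg × 0.66 L/kg = 29.70 L
CL = 5.5 mL/min × 60/1000 = 0.3300 L/h
k = CL / Vd = 0.3300 / 29.70 = 0.01111 h⁻¹
Between IV bolus doses, concentration decays as C = C₀·e^(−kτ), so C_peak/C_trough = e^(kτ).
τ_max = ln(C_peak/C_trough) / k = ln(29.5/9.1) / 0.01111 = 1.176 / 0.01111 = 105.9 h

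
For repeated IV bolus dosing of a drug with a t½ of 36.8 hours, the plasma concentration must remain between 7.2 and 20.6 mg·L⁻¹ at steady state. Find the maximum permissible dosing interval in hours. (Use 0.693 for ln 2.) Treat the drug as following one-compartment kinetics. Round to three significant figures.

k = 0.693 / t½ = 0.693 / 36.8 = 0.01883 h⁻¹
Between IV bolus doses, concentration decays as C = C₀·e^(−kτ), so C_peak/C_trough = e^(kτ).
τ_max = ln(C_peak/C_trough) / k = ln(20.6/7.2) / 0.01883 = 1.051 / 0.01883 = 55.82 h

55.8 h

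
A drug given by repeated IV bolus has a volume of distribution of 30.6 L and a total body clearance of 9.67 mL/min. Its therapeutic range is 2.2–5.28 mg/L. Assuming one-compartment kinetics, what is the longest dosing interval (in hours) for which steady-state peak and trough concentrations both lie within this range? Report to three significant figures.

CL = 9.67 mL/min × 60/1000 = 0.5802 L/h
k = CL / Vd = 0.5802 / 30.60 = 0.01896 h⁻¹
Between IV bolus doses, concentration decays as C = C₀·e^(−kτ), so C_peak/C_trough = e^(kτ).
τ_max = ln(C_peak/C_trough) / k = ln(5.28/2.2) / 0.01896 = 0.8755 / 0.01896 = 46.18 h

46.2 h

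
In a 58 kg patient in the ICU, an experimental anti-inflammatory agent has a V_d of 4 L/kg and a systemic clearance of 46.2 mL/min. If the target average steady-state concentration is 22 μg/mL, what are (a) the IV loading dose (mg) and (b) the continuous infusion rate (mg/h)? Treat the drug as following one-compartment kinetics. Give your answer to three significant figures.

Vd = 4 L/kg × 58 kg = 232.0 L
LD = Vd · C_target = 232.0 × 22 = 5104 mg
Convert clearance: 46.2 mL/min × 60 min/h ÷ 1000 mL/L = 2.772 L/h
Maintenance infusion rate = CL × Css = 2.772 × 22 = 60.98 mg/h

(a) 5100 mg; (b) 61.0 mg/h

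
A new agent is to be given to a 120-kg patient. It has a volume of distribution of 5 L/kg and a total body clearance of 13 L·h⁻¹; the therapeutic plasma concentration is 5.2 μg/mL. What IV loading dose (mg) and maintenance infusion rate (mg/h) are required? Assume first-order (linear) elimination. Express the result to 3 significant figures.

Vd = 5 L/kg × 120 kg = 600.0 L
LD = Vd · C_target = 600.0 × 5.2 = 3120 mg
Infusion rate = 13.00 L/h × 5.2 mg/L = 67.60 mg/h

(a) 3120 mg; (b) 67.6 mg/h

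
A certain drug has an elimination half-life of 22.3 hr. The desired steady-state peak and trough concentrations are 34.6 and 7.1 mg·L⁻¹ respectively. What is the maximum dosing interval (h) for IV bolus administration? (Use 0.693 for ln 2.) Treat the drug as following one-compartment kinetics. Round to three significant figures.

51.0 h

k = 0.693 / t½ = 0.693 / 22.3 = 0.03108 h⁻¹
Between IV bolus doses, concentration decays as C = C₀·e^(−kτ), so C_peak/C_trough = e^(kτ).
τ_max = ln(C_peak/C_trough) / k = ln(34.6/7.1) / 0.03108 = 1.584 / 0.03108 = 50.97 h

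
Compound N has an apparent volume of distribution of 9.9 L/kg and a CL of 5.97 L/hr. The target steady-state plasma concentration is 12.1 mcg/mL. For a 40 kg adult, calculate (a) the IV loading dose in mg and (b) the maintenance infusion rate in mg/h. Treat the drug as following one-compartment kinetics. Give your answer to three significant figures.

(a) 4790 mg; (b) 72.2 mg/h

Total Vd = 9.9 × 40 = 396.0 L
LD = Vd · C_target = 396.0 × 12.1 = 4792 mg
Maintenance infusion rate = CL × Css = 5.970 × 12.1 = 72.24 mg/h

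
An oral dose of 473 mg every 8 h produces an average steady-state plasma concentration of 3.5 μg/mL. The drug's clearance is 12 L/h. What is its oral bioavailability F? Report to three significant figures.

0.710

F·D/τ = CL·Css at steady state → F = CL·Css·τ / D.
F = 12 × 3.5 × 8 / 473 = 0.710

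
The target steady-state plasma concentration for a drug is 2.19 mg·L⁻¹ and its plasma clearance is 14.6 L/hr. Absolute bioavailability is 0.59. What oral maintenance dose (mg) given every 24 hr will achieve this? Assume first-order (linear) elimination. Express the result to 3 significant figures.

D = CL × Css × τ / F = 14.60 × 2.19 × 24 / 0.59 = 1301 mg

1300 mg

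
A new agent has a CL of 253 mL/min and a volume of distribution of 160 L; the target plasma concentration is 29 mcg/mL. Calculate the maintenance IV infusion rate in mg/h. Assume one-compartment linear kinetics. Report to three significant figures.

CL = 253 mL/min × 60/1000 = 15.18 L/h
R₀ = 15.18 × 29 = 440.2 mg/h

440 mg/h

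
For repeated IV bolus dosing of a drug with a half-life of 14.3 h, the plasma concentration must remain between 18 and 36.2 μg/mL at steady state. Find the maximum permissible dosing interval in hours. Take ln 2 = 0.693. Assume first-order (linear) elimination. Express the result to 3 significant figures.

k = 0.693 / t½ = 0.693 / 14.3 = 0.04846 h⁻¹
Between IV bolus doses, concentration decays as C = C₀·e^(−kτ), so C_peak/C_trough = e^(kτ).
τ_max = ln(C_peak/C_trough) / k = ln(36.2/18) / 0.04846 = 0.6987 / 0.04846 = 14.42 h

14.4 h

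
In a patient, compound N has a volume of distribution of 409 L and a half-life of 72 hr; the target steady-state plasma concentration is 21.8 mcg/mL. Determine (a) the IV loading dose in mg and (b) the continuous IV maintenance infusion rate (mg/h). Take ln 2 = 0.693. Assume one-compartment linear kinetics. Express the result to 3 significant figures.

(a) 8920 mg; (b) 85.8 mg/h

LD = Vd × C = 409.0 × 21.8 = 8916 mg
CL = 0.693 × Vd / t½ = 0.693 × 409.0 / 72 = 3.937 L/h
Infusion rate = CL × Css = 3.937 × 21.8 = 85.83 mg/h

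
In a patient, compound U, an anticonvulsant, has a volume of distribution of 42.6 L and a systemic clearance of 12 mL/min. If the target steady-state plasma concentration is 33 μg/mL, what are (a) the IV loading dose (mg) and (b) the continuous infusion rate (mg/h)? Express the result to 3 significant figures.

(a) 1410 mg; (b) 23.8 mg/h

Loading: fill Vd to C_target → 42.60 L × 33 mg/L = 1406 mg
CL = 12 mL/min = 12 × 0.06 = 0.7200 L/h
Maintenance infusion rate = CL × Css = 0.7200 × 33 = 23.76 mg/h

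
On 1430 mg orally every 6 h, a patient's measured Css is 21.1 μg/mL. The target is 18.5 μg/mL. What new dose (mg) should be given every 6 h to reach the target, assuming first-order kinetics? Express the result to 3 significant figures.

With linear kinetics, Css is proportional to dose rate (D/τ) at fixed clearance.
D₂ = D₁ × (Css,target / Css,current) = 1430 × 18.5/21.1 = 1254 mg

1250 mg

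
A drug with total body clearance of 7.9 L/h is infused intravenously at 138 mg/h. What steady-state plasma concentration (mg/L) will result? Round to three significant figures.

Css = rate / CL = 138 / 7.900 = 17.47 mg/L

17.5 mg/L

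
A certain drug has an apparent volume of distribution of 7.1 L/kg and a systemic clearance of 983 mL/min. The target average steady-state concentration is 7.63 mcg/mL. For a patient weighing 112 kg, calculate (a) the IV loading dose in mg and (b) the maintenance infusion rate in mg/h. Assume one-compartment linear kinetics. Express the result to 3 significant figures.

Vd(total) = 112 kg × 7.1 L/kg = 795.2 L
Loading dose = Vd × C = 795.2 × 7.63 = 6067 mg
CL = 983 mL/min × 60/1000 = 58.98 L/h
Infusion rate = 58.98 L/h × 7.63 mg/L = 450.0 mg/h

(a) 6070 mg; (b) 450 mg/h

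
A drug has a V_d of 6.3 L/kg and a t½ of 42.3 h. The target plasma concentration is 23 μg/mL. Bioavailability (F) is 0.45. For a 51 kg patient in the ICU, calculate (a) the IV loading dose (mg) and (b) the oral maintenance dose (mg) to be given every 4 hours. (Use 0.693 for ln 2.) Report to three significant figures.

Total Vd = 6.3 × 51 = 321.3 L
LD = Vd × C = 321.3 × 23 = 7390 mg
CL = 0.693 × Vd / t½ = 0.693 × 321.3 / 42.3 = 5.264 L/h
D = CL × Css × τ / F = 5.264 × 23 × 4 / 0.45 = 1076 mg

(a) 7390 mg; (b) 1080 mg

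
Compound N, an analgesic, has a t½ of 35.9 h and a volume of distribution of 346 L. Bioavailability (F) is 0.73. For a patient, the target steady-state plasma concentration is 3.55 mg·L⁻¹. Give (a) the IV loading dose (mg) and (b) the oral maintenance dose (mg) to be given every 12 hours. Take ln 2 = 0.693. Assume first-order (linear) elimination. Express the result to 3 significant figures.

LD = Vd × C = 346.0 × 3.55 = 1228 mg
CL = 0.693 × Vd / t½ = 0.693 × 346.0 / 35.9 = 6.679 L/h
D = CL × Css × τ / F = 6.679 × 3.55 × 12 / 0.73 = 389.8 mg

(a) 1230 mg; (b) 390 mg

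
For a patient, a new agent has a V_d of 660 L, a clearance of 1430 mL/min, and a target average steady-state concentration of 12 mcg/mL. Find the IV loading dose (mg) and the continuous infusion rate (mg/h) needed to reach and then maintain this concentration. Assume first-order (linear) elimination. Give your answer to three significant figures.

(a) 7920 mg; (b) 1030 mg/h

Loading: fill Vd to C_target → 660.0 L × 12 mg/L = 7920 mg
Convert clearance: 1430 mL/min × 60 min/h ÷ 1000 mL/L = 85.80 L/h
Maintenance: replace elimination → rate = CL × Css = 85.80 × 12 = 1030 mg/h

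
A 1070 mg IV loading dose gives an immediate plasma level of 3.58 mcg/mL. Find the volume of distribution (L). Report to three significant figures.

Immediately after an IV bolus, C₀ = Dose / Vd, so Vd = Dose / C₀.
Vd = 1070 / 3.58 = 298.9 L

299 L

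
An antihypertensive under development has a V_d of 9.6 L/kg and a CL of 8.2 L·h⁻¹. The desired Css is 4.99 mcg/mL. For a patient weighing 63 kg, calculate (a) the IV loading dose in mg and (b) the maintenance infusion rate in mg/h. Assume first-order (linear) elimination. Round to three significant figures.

(a) 3020 mg; (b) 40.9 mg/h

Vd(total) = 63 kg × 9.6 L/kg = 604.8 L
Loading dose = Vd × C = 604.8 × 4.99 = 3018 mg
Maintenance: replace elimination → rate = CL × Css = 8.200 × 4.99 = 40.92 mg/h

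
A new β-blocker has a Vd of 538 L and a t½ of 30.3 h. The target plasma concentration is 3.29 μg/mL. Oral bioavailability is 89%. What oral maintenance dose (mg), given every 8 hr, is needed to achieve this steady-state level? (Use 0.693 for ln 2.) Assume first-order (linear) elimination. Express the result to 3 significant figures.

364 mg

CL = 0.693 × Vd / t½ = 0.693 × 538.0 / 30.3 = 12.30 L/h
D = CL × Css × τ / F = 12.30 × 3.29 × 8 / 0.89 = 363.7 mg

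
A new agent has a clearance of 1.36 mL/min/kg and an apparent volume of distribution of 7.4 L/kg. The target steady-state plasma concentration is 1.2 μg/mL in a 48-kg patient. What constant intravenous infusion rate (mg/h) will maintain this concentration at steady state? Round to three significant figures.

4.70 mg/h

CL = 1.36 mL/min/kg × 48 kg = 65.28 mL/min = 65.28 × 60/1000 = 3.917 L/h
Vd does not affect the maintenance rate; only clearance governs steady-state input.
R₀ = 3.917 × 1.2 = 4.700 mg/h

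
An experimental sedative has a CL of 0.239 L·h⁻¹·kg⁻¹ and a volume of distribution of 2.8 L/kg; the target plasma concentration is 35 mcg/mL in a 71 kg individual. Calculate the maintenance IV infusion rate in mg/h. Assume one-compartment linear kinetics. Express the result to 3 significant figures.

CL = 0.239 L·h⁻¹·kg⁻¹ × 71 kg = 16.97 L/h
Infusion rate = CL · Css = 16.97 L/h × 35 mg/L = 594.0 mg/h

594 mg/h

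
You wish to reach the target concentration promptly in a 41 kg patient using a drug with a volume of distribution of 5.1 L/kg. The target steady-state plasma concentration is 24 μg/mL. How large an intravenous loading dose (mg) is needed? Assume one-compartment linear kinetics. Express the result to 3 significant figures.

Vd(total) = 41 kg × 5.1 L/kg = 209.1 L
LD = Vd × C = 209.1 × 24.00 = 5018 mg

5020 mg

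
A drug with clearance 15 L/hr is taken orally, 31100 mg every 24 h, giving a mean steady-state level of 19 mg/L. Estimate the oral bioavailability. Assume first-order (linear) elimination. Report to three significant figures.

0.220

F·D/τ = CL·Css at steady state → F = CL·Css·τ / D.
F = 15 × 19 × 24 / 31100 = 0.220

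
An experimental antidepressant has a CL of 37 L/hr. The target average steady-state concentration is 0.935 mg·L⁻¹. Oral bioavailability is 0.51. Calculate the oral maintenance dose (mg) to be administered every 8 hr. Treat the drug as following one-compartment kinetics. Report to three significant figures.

543 mg

At steady state, dose per interval replaces the amount cleared in that interval: F·D/τ = CL·Css.
D = CL × Css × τ / F = 37.00 × 0.935 × 8 / 0.51 = 542.7 mg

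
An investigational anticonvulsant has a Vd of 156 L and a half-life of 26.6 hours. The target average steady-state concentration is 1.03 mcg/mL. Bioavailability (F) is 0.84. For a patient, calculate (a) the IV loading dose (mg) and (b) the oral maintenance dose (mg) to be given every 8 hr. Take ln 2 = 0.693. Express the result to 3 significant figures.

LD = Vd × C = 156.0 × 1.03 = 160.7 mg
CL = 0.693 × Vd / t½ = 0.693 × 156.0 / 26.6 = 4.064 L/h
D = CL × Css × τ / F = 4.064 × 1.03 × 8 / 0.84 = 39.87 mg

(a) 161 mg; (b) 39.9 mg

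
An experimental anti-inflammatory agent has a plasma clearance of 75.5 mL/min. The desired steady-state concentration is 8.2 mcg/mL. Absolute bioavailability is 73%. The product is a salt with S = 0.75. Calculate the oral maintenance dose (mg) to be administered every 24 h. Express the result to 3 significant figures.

1630 mg

CL = 75.5 mL/min × 60/1000 = 4.530 L/h
D = CL × Css × τ / F / S = 4.530 × 8.2 × 24 / 0.73 / 0.75 = 1628 mg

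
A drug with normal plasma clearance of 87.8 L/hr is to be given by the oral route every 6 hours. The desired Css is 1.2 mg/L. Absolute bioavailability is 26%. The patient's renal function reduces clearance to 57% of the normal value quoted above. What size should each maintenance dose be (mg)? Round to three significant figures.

Patient clearance = 0.57 × 87.80 = 50.05 L/h
D = CL × Css × τ / F = 50.05 × 1.2 × 6 / 0.26 = 1386 mg

1390 mg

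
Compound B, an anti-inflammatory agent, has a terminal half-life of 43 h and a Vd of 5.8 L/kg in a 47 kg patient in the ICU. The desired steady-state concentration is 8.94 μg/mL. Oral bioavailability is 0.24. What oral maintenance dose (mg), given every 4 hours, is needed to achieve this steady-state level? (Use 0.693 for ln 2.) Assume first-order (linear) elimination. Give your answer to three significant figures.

655 mg

Vd(total) = 47 kg × 5.8 L/kg = 272.6 L
k = 0.693/43 = 0.01612 h⁻¹, so CL = k·Vd = 0.01612 × 272.6 = 4.394 L/h
D = CL × Css × τ / F = 4.394 × 8.94 × 4 / 0.24 = 654.7 mg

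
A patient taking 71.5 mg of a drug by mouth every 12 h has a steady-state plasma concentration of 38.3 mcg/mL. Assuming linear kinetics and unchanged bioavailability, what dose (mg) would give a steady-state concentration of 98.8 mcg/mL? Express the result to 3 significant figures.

With linear kinetics, Css is proportional to dose rate (D/τ) at fixed clearance.
D₂ = D₁ × (Css,target / Css,current) = 71.5 × 98.8/38.3 = 184.4 mg

184 mg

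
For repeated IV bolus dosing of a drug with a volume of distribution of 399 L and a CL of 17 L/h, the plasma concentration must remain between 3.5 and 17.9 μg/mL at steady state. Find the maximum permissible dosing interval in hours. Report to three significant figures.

38.3 h

k = CL / Vd = 17.00 / 399.0 = 0.04261 h⁻¹
Between IV bolus doses, concentration decays as C = C₀·e^(−kτ), so C_peak/C_trough = e^(kτ).
τ_max = ln(C_peak/C_trough) / k = ln(17.9/3.5) / 0.04261 = 1.632 / 0.04261 = 38.30 h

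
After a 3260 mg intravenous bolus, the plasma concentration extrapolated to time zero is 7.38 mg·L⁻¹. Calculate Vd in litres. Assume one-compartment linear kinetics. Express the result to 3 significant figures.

Immediately after an IV bolus, C₀ = Dose / Vd, so Vd = Dose / C₀.
Vd = 3260 / 7.38 = 441.7 L

442 L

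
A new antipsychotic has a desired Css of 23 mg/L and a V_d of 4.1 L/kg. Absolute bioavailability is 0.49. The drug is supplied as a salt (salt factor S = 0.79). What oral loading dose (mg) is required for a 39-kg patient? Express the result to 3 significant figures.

9500 mg

Total Vd = 4.1 × 39 = 159.9 L
The loading dose fills Vd to the target concentration.
LD = Vd × C / F / S = 159.9 × 23.00 / 0.49 / 0.79 = 9501 mg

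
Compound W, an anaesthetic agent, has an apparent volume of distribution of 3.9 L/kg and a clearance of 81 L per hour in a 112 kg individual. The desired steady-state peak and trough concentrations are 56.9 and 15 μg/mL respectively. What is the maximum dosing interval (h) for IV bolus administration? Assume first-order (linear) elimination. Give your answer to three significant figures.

7.19 h

Vd(total) = 112 kg × 3.9 L/kg = 436.8 L
k = CL / Vd = 81.00 / 436.8 = 0.1854 h⁻¹
Between IV bolus doses, concentration decays as C = C₀·e^(−kτ), so C_peak/C_trough = e^(kτ).
τ_max = ln(C_peak/C_trough) / k = ln(56.9/15) / 0.1854 = 1.333 / 0.1854 = 7.190 h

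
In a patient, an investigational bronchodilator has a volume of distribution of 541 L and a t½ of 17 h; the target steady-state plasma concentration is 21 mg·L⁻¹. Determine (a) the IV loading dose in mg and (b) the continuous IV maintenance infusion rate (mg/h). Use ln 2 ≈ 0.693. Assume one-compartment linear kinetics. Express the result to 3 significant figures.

LD = Vd × C = 541.0 × 21 = 11360 mg
CL = 0.693 × Vd / t½ = 0.693 × 541.0 / 17 = 22.05 L/h
Infusion rate = CL × Css = 22.05 × 21 = 463.1 mg/h

(a) 11400 mg; (b) 463 mg/h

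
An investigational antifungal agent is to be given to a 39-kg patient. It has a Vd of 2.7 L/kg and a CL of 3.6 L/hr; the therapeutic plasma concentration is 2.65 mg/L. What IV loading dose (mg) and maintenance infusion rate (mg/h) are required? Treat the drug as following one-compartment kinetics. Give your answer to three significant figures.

(a) 279 mg; (b) 9.54 mg/h

Total Vd = 2.7 × 39 = 105.3 L
Loading: fill Vd to C_target → 105.3 L × 2.65 mg/L = 279.0 mg
Maintenance: replace elimination → rate = CL × Css = 3.600 × 2.65 = 9.540 mg/h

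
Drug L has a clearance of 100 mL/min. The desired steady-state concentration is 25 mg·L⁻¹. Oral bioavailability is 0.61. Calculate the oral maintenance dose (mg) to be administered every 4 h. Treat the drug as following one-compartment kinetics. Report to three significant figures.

CL = 100 mL/min = 100 × 0.06 = 6.000 L/h
D = CL × Css × τ / F = 6.000 × 25 × 4 / 0.61 = 983.6 mg

984 mg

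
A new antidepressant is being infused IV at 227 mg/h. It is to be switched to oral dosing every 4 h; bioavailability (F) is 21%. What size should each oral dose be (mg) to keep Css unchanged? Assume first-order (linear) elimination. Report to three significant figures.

4320 mg

To maintain the same Css, the systemic dosing rate must be unchanged: F·D/τ = infusion rate.
D = rate × τ / F = 227 × 4 / 0.21 = 4324 mg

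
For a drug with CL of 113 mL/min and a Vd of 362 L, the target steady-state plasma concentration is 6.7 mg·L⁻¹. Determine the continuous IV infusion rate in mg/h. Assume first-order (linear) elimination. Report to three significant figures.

45.4 mg/h

CL = 113 mL/min × 60/1000 = 6.780 L/h
Infusion rate = CL · Css = 6.780 L/h × 6.7 mg/L = 45.43 mg/h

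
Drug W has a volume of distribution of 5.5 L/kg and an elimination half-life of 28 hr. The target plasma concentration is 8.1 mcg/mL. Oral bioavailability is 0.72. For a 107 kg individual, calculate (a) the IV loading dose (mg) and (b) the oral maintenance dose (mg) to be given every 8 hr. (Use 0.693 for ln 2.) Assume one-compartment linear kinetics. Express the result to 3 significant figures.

(a) 4770 mg; (b) 1310 mg

Total Vd = 5.5 × 107 = 588.5 L
LD = Vd × C = 588.5 × 8.1 = 4767 mg
CL = 0.693 × Vd / t½ = 0.693 × 588.5 / 28 = 14.57 L/h
D = CL × Css × τ / F = 14.57 × 8.1 × 8 / 0.72 = 1311 mg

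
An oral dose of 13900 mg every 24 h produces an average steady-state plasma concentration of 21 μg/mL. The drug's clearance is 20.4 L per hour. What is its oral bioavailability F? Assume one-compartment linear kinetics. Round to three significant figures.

F·D/τ = CL·Css at steady state → F = CL·Css·τ / D.
F = 20.4 × 21 × 24 / 13900 = 0.740

0.740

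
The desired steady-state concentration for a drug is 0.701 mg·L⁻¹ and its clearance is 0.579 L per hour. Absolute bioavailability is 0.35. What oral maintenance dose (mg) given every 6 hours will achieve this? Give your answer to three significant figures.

D = CL × Css × τ / F = 0.5790 × 0.701 × 6 / 0.35 = 6.958 mg

6.96 mg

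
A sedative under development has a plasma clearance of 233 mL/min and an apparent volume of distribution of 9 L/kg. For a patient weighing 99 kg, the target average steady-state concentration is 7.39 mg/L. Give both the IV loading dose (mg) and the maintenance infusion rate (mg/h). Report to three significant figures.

(a) 6580 mg; (b) 103 mg/h

Vd = 9 L/kg × 99 kg = 891.0 L
LD = Vd · C_target = 891.0 × 7.39 = 6584 mg
Convert clearance: 233 mL/min × 60 min/h ÷ 1000 mL/L = 13.98 L/h
Infusion rate = 13.98 L/h × 7.39 mg/L = 103.3 mg/h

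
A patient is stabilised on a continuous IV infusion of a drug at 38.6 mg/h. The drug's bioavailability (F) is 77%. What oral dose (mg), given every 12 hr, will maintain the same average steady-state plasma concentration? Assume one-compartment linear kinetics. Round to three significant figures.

To maintain the same Css, the systemic dosing rate must be unchanged: F·D/τ = infusion rate.
D = rate × τ / F = 38.6 × 12 / 0.77 = 601.6 mg

602 mg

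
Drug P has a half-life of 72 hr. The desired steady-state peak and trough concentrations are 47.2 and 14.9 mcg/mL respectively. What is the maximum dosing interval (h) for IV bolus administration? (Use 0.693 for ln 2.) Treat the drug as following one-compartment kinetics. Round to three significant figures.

k = 0.693 / t½ = 0.693 / 72 = 0.009625 h⁻¹
Between IV bolus doses, concentration decays as C = C₀·e^(−kτ), so C_peak/C_trough = e^(kτ).
τ_max = ln(C_peak/C_trough) / k = ln(47.2/14.9) / 0.009625 = 1.153 / 0.009625 = 119.8 h

120 h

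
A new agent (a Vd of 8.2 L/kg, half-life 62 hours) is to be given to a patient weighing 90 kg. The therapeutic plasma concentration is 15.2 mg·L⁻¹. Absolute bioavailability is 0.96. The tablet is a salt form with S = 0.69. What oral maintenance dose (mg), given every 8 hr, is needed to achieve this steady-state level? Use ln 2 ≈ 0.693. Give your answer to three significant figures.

1510 mg

Total Vd = 8.2 × 90 = 738.0 L
CL = 0.693 × Vd / t½ = 0.693 × 738.0 / 62 = 8.249 L/h
D = CL × Css × τ / F / S = 8.249 × 15.2 × 8 / 0.96 / 0.69 = 1514 mg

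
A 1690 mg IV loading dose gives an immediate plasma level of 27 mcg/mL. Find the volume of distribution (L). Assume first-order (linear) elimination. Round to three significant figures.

Immediately after an IV bolus, C₀ = Dose / Vd, so Vd = Dose / C₀.
Vd = 1690 / 27 = 62.59 L

62.6 L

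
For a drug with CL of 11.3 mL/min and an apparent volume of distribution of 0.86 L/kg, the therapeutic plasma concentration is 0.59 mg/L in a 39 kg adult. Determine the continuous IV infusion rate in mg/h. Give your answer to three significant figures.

0.400 mg/h

CL = 11.3 mL/min × 60/1000 = 0.6780 L/h
Infusion rate = CL · Css = 0.6780 L/h × 0.59 mg/L = 0.4000 mg/h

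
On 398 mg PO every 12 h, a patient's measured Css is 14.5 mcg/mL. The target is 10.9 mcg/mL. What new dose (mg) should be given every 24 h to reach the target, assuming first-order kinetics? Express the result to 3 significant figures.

598 mg

For first-order elimination, Css ∝ F·D/(CL·τ); F and CL are unchanged, so Css ∝ D/τ.
D₂ = D₁ × (Css,target / Css,current) × (τ₂/τ₁) = 398 × (10.9/14.5) × (24/12) = 598.4 mg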